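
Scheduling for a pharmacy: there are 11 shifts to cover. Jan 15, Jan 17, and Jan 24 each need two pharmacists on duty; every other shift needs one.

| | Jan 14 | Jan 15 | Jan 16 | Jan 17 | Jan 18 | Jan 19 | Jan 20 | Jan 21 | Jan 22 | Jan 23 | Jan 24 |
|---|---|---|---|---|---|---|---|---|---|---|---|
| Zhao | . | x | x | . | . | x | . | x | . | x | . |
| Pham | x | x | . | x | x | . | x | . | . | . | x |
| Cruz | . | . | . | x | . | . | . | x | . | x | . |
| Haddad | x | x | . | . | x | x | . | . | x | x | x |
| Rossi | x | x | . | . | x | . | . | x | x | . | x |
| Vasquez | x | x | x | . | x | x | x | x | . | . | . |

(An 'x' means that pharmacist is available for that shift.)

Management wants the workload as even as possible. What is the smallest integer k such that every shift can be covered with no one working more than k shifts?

3

With 6 pharmacists and 14 worker-slots to fill, someone must work at least ⌈14/6⌉ = 3 shifts, so k ≥ 3.
k = 3 works: Jan 14→Haddad, Jan 15→Rossi+Vasquez, Jan 16→Zhao, Jan 17→Pham+Cruz, Jan 18→Rossi, Jan 19→Zhao, Jan 20→Pham, Jan 21→Cruz, Jan 22→Haddad, Jan 23→Zhao, Jan 24→Pham+Haddad.
Loads: Zhao 3, Pham 3, Cruz 2, Haddad 3, Rossi 2, Vasquez 1 — all ≤ 3.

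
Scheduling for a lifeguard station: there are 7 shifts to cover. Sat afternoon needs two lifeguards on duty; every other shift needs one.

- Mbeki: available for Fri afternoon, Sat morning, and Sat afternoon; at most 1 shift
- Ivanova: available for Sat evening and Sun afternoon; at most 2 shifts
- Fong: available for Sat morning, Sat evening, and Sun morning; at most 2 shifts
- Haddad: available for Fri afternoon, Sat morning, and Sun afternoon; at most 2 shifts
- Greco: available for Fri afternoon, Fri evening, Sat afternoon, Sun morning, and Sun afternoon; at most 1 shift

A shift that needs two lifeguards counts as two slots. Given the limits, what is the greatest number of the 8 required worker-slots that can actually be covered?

Total capacity across all lifeguards is 1+2+2+2+1 = 8, and 8 slots are needed, so at most 8 can be filled.
Shifts {Fri evening, Sat afternoon} need 3 slots but only Mbeki and Greco are available for them, supplying at most 2 — so at least 1 slot must go unfilled.
An assignment achieving 7: Fri afternoon→Haddad, Fri evening→Greco, Sat morning→Fong, Sat afternoon→Mbeki, Sat evening→Ivanova, Sun morning→Fong, Sun afternoon→Ivanova.
Loads: Mbeki 1/1, Ivanova 2/2, Fong 2/2, Haddad 1/2, Greco 1/1.

7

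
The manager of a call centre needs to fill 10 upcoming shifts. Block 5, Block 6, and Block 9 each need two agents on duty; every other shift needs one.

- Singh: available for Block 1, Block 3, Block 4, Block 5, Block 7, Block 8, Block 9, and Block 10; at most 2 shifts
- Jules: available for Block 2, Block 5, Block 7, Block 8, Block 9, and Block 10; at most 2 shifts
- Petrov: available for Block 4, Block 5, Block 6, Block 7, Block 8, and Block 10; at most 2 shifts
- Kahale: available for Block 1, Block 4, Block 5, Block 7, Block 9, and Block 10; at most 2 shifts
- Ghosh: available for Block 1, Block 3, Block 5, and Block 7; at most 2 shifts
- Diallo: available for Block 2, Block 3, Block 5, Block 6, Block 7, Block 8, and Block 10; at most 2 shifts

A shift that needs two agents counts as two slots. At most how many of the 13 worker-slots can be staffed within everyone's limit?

12

Total capacity across all agents is 2+2+2+2+2+2 = 12, and 13 slots are needed, so at most 12 can be filled.
An assignment achieving 12: Block 1→Singh, Block 2→Jules, Block 3→Singh, Block 4→Petrov, Block 5→Ghosh, Block 6→Petrov+Diallo, Block 7→Ghosh, Block 8→Diallo, Block 9→Jules+Kahale, Block 10→Kahale.
Loads: Singh 2/2, Jules 2/2, Petrov 2/2, Kahale 2/2, Ghosh 2/2, Diallo 2/2.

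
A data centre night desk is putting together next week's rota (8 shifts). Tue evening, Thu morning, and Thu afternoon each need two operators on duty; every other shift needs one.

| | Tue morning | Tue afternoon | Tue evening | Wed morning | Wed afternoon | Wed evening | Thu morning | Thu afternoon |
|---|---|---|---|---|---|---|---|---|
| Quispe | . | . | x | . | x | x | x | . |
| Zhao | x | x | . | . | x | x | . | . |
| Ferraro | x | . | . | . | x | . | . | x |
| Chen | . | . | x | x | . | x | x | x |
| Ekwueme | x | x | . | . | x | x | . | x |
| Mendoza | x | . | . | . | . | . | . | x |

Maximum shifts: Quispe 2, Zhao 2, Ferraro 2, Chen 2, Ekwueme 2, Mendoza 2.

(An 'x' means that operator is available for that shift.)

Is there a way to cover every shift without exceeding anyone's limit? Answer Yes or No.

Total capacity is 12 and 11 slots are needed, so capacity alone doesn't rule it out.
Shifts {Tue evening, Wed morning, Thu morning} need 5 worker-slots in total, but the operators available for any of those shifts (Quispe and Chen) can supply at most 4 among them. So no valid schedule exists.

No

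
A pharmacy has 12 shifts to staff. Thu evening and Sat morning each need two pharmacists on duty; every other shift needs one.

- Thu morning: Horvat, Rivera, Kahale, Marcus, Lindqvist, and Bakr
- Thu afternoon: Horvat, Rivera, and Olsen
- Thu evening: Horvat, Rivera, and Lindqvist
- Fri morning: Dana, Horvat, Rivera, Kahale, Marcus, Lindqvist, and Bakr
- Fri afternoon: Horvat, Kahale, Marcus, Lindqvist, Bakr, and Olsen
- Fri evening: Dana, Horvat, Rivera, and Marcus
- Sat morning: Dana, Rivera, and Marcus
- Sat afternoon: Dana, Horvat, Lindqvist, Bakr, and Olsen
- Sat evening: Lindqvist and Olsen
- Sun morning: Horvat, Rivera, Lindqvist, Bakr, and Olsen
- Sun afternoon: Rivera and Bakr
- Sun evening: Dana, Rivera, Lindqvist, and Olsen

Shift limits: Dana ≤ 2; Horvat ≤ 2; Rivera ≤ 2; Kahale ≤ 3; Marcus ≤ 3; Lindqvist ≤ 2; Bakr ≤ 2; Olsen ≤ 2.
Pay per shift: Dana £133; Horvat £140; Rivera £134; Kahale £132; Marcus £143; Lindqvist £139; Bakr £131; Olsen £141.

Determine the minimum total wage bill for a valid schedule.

Picking the cheapest available pharmacist for each shift independently would cost £1865, but that ignores the shift limits.
An optimal schedule: Thu morning→Kahale, Thu afternoon→Rivera, Thu evening→Lindqvist+Horvat, Fri morning→Kahale, Fri afternoon→Kahale, Fri evening→Dana, Sat morning→Dana+Rivera, Sat afternoon→Bakr, Sat evening→Lindqvist, Sun morning→Horvat, Sun afternoon→Bakr, Sun evening→Olsen.
Total: 132 + 134 + 139 + 140 + 132 + 132 + 133 + 133 + 134 + 131 + 139 + 140 + 131 + 141 = £1891.

£1891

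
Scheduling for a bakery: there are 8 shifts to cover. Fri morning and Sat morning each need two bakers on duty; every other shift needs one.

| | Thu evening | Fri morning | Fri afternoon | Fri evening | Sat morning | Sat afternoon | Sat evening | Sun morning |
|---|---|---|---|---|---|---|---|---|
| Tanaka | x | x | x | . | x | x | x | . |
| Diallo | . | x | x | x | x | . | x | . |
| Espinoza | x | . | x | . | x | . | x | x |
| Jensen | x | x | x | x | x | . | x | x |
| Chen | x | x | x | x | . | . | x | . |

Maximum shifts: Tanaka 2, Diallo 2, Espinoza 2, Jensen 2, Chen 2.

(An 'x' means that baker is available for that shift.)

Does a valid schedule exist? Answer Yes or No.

Yes

Sat afternoon can only be covered by Tanaka, so that assignment is forced.
One valid schedule: Thu evening→Tanaka, Fri morning→Jensen+Chen, Fri afternoon→Diallo, Fri evening→Diallo, Sat morning→Espinoza+Jensen, Sat afternoon→Tanaka, Sat evening→Chen, Sun morning→Espinoza.
Loads: Tanaka 2/2, Diallo 2/2, Espinoza 2/2, Jensen 2/2, Chen 2/2 — all within limits.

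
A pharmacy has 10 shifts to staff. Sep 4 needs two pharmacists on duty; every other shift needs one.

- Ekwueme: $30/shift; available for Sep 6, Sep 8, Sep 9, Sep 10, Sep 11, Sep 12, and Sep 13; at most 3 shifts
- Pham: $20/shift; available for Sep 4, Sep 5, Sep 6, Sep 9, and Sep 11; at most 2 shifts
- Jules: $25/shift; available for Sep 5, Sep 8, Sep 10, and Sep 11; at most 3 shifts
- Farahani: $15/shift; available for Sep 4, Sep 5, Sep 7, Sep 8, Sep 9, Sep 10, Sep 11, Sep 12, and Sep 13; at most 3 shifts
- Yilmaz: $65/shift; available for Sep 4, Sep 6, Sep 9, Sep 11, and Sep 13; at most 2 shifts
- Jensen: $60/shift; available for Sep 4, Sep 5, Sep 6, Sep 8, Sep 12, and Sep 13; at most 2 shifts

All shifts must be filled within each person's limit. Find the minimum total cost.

Sep 7 can only be covered by Farahani, so that assignment is forced.
Picking the cheapest available pharmacist for each shift independently would cost $175, but that ignores the shift limits.
An optimal schedule: Sep 4→Farahani+Pham, Sep 5→Jules, Sep 6→Pham, Sep 7→Farahani, Sep 8→Jules, Sep 9→Ekwueme, Sep 10→Farahani, Sep 11→Jules, Sep 12→Ekwueme, Sep 13→Ekwueme.
Total: 15 + 20 + 25 + 20 + 15 + 25 + 30 + 15 + 25 + 30 + 30 = $250.

$250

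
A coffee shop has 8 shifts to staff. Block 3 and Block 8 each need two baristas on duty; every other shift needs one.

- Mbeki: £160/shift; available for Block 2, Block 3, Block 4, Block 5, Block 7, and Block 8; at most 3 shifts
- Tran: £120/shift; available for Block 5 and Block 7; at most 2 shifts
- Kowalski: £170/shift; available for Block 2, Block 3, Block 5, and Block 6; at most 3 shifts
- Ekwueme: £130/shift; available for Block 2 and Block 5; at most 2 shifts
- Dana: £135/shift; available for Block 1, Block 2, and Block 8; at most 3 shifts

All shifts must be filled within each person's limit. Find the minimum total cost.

£1460

Block 1 can only be covered by Dana, so that assignment is forced.
Block 3 can only be covered by Mbeki and Kowalski, so that assignment is forced.
Block 4 can only be covered by Mbeki, so that assignment is forced.
Picking the cheapest available barista for each shift independently would cost £1460, and that bound is achievable.
An optimal schedule: Block 1→Dana, Block 2→Ekwueme, Block 3→Mbeki+Kowalski, Block 4→Mbeki, Block 5→Tran, Block 6→Kowalski, Block 7→Tran, Block 8→Dana+Mbeki.
Total: 135 + 130 + 160 + 170 + 160 + 120 + 170 + 120 + 135 + 160 = £1460.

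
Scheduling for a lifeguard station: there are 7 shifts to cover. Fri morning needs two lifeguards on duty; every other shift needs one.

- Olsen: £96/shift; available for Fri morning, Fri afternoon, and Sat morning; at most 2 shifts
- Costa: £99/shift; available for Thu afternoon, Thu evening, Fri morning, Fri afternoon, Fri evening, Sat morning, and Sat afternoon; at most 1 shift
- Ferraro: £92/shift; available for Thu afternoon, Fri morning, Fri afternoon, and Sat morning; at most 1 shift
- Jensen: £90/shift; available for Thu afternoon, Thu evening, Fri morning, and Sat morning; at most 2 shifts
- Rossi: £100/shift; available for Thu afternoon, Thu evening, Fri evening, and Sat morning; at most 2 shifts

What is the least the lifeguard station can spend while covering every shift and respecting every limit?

Sat afternoon can only be covered by Costa, so that assignment is forced.
Picking the cheapest available lifeguard for each shift independently would cost £742, but that ignores the shift limits.
An optimal schedule: Thu afternoon→Ferraro, Thu evening→Jensen, Fri morning→Olsen+Jensen, Fri afternoon→Olsen, Fri evening→Rossi, Sat morning→Rossi, Sat afternoon→Costa.
Total: 92 + 90 + 96 + 90 + 96 + 100 + 100 + 99 = £763.

£763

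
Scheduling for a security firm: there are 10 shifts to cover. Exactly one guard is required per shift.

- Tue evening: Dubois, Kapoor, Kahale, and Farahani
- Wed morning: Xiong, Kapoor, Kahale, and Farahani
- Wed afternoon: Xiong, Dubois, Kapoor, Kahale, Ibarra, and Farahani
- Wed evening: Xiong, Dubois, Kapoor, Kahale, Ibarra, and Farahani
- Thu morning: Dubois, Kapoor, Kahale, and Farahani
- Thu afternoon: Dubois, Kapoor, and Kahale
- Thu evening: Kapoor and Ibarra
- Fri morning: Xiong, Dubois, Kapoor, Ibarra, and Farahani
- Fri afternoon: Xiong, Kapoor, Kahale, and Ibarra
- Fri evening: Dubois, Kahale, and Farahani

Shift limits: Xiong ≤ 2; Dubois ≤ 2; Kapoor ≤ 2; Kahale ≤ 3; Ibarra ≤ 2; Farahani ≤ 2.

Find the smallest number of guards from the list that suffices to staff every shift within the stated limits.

10 slots to fill and no one can take more than 3, so at least ⌈10/3⌉ = 4 guards are needed.
Any 4 guards together have capacity at most 3+2+2+2 = 9 < 10 slots, so 4 can never suffice.
Xiong, Dubois, Kapoor, Kahale, and Ibarra alone can cover everything: Tue evening→Dubois, Wed morning→Xiong, Wed afternoon→Kahale, Wed evening→Ibarra, Thu morning→Kapoor, Thu afternoon→Kahale, Thu evening→Kapoor, Fri morning→Xiong, Fri afternoon→Kahale, Fri evening→Dubois.

5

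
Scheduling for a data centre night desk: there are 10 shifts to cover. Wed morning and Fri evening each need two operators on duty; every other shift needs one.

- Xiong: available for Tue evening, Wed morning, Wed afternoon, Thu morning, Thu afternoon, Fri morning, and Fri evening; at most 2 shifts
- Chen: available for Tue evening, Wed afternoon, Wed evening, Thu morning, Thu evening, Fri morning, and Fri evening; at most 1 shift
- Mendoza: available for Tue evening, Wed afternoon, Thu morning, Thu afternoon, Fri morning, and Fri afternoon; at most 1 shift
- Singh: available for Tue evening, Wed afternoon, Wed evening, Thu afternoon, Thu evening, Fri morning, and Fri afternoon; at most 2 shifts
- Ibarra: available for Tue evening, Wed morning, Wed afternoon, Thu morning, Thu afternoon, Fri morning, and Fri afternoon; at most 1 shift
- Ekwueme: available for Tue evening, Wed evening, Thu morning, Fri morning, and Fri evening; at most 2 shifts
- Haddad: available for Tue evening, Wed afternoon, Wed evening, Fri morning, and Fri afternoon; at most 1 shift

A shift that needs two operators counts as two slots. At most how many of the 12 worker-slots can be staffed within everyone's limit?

Total capacity across all operators is 2+1+1+2+1+2+1 = 10, and 12 slots are needed, so at most 10 can be filled.
An assignment achieving 10: Wed morning→Xiong+Ibarra, Wed afternoon→Haddad, Wed evening→Singh, Thu morning→Ekwueme, Thu afternoon→Mendoza, Thu evening→Chen, Fri afternoon→Singh, Fri evening→Xiong+Ekwueme.
Loads: Xiong 2/2, Chen 1/1, Mendoza 1/1, Singh 2/2, Ibarra 1/1, Ekwueme 2/2, Haddad 1/1.

10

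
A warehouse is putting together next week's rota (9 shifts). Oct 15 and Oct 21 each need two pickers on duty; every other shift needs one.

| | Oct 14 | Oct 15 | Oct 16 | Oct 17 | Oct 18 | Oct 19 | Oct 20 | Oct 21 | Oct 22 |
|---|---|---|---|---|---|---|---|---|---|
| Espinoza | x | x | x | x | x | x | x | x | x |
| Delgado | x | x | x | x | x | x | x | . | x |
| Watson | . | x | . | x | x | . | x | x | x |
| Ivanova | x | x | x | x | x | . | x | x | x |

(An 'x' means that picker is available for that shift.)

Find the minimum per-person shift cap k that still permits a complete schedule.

3

With 4 pickers and 11 worker-slots to fill, someone must work at least ⌈11/4⌉ = 3 shifts, so k ≥ 3.
k = 3 works: Oct 14→Espinoza, Oct 15→Watson+Ivanova, Oct 16→Espinoza, Oct 17→Delgado, Oct 18→Delgado, Oct 19→Espinoza, Oct 20→Delgado, Oct 21→Watson+Ivanova, Oct 22→Watson.
Loads: Espinoza 3, Delgado 3, Watson 3, Ivanova 2 — all ≤ 3.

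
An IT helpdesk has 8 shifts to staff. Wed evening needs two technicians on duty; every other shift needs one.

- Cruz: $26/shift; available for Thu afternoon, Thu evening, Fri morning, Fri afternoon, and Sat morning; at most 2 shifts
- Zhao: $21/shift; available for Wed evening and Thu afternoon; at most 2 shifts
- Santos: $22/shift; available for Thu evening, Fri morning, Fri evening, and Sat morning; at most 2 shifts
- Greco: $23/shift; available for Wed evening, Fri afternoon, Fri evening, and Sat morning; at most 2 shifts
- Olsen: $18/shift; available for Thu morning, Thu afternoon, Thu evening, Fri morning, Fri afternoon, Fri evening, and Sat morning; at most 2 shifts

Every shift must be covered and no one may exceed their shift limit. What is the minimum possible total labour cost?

Wed evening can only be covered by Zhao and Greco, so that assignment is forced.
Thu morning can only be covered by Olsen, so that assignment is forced.
Picking the cheapest available technician for each shift independently would cost $170, but that ignores the shift limits.
An optimal schedule: Wed evening→Zhao+Greco, Thu morning→Olsen, Thu afternoon→Zhao, Thu evening→Olsen, Fri morning→Santos, Fri afternoon→Greco, Fri evening→Santos, Sat morning→Cruz.
Total: 21 + 23 + 18 + 21 + 18 + 22 + 23 + 22 + 26 = $194.

$194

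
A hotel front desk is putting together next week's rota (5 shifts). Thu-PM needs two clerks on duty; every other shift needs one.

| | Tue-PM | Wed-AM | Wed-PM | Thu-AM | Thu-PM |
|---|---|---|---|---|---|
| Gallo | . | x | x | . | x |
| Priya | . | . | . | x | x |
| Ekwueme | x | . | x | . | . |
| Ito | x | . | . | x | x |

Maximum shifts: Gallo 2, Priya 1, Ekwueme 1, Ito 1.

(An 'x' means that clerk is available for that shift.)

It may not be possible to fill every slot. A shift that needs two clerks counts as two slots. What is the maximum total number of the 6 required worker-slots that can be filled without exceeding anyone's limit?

5

Total capacity across all clerks is 2+1+1+1 = 5, and 6 slots are needed, so at most 5 can be filled.
An assignment achieving 5: Tue-PM→Ekwueme, Wed-AM→Gallo, Wed-PM→Gallo, Thu-AM→Priya, Thu-PM→Ito.
Loads: Gallo 2/2, Priya 1/1, Ekwueme 1/1, Ito 1/1.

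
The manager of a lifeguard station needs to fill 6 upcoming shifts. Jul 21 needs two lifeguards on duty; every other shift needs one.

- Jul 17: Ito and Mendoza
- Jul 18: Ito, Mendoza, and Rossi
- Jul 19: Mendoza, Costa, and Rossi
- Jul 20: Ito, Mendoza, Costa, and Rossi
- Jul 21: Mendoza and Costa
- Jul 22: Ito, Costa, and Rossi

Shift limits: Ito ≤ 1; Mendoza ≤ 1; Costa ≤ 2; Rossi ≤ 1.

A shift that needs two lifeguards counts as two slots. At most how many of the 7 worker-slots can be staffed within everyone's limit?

Total capacity across all lifeguards is 1+1+2+1 = 5, and 7 slots are needed, so at most 5 can be filled.
An assignment achieving 5: Jul 17→Ito, Jul 18→Rossi, Jul 19→Costa, Jul 21→Mendoza+Costa.
Loads: Ito 1/1, Mendoza 1/1, Costa 2/2, Rossi 1/1.

5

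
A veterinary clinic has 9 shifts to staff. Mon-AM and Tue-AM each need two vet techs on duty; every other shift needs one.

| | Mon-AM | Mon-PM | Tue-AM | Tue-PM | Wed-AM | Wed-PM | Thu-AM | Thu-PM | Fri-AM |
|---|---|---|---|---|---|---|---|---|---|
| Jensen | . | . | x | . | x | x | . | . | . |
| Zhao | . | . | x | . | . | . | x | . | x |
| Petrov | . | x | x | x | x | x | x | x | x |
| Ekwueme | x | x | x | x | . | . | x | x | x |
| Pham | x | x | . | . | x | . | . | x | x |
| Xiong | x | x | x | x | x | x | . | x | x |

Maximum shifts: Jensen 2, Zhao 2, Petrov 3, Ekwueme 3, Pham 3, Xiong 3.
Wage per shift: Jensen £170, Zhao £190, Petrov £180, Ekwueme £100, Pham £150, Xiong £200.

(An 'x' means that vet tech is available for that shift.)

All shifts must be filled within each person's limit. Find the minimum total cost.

Picking the cheapest available vet tech for each shift independently would cost £1340, but that ignores the shift limits.
An optimal schedule: Mon-AM→Ekwueme+Pham, Mon-PM→Pham, Tue-AM→Jensen+Petrov, Tue-PM→Ekwueme, Wed-AM→Pham, Wed-PM→Jensen, Thu-AM→Ekwueme, Thu-PM→Petrov, Fri-AM→Petrov.
Total: 100 + 150 + 150 + 170 + 180 + 100 + 150 + 170 + 100 + 180 + 180 = £1630.

£1630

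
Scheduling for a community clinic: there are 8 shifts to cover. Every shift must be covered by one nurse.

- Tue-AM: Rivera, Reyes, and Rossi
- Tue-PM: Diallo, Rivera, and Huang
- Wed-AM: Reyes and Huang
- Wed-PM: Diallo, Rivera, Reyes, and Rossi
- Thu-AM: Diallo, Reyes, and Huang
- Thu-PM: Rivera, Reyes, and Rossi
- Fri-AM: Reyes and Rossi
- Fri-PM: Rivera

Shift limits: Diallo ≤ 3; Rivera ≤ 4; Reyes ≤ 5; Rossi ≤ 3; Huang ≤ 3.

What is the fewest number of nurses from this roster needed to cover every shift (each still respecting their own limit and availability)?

8 slots to fill and no one can take more than 5, so at least ⌈8/5⌉ = 2 nurses are needed.
Rivera and Reyes alone can cover everything: Tue-AM→Rivera, Tue-PM→Rivera, Wed-AM→Reyes, Wed-PM→Rivera, Thu-AM→Reyes, Thu-PM→Reyes, Fri-AM→Reyes, Fri-PM→Rivera.

2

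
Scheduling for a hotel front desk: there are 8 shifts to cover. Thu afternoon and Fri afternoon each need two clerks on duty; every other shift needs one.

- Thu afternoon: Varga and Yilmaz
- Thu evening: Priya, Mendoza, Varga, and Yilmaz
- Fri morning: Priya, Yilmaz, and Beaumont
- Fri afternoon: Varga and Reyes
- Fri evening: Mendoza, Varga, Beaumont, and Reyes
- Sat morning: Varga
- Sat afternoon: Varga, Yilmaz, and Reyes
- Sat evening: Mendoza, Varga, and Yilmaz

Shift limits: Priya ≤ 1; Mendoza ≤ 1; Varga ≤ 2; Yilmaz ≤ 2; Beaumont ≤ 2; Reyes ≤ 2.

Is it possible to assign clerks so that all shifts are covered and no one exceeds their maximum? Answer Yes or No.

Total capacity is 10 and 10 slots are needed, so capacity alone doesn't rule it out.
Shifts {Thu afternoon, Fri afternoon, Sat morning} need 5 worker-slots in total, but the clerks available for any of those shifts (Varga, Yilmaz, and Reyes) can supply at most 4 among them. So no valid schedule exists.

No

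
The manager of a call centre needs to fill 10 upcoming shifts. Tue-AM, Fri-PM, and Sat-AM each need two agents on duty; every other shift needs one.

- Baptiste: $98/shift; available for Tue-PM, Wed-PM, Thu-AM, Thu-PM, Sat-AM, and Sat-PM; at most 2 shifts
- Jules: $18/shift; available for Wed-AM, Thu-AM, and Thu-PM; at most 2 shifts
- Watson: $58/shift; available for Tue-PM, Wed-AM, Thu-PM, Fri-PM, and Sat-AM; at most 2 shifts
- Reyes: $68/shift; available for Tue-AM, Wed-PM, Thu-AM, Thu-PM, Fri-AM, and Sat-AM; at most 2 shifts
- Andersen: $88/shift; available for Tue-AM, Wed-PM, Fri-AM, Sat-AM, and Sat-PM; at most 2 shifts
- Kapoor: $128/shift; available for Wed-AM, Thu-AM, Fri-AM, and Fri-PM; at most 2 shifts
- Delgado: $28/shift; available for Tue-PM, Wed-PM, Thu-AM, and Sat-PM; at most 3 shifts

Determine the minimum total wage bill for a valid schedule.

$774

Tue-AM can only be covered by Reyes and Andersen, so that assignment is forced.
Fri-PM can only be covered by Watson and Kapoor, so that assignment is forced.
Picking the cheapest available agent for each shift independently would cost $674, but that ignores the shift limits.
An optimal schedule: Tue-AM→Reyes+Andersen, Tue-PM→Delgado, Wed-AM→Jules, Wed-PM→Delgado, Thu-AM→Baptiste, Thu-PM→Jules, Fri-AM→Reyes, Fri-PM→Watson+Kapoor, Sat-AM→Watson+Andersen, Sat-PM→Delgado.
Total: 68 + 88 + 28 + 18 + 28 + 98 + 18 + 68 + 58 + 128 + 58 + 88 + 28 = $774.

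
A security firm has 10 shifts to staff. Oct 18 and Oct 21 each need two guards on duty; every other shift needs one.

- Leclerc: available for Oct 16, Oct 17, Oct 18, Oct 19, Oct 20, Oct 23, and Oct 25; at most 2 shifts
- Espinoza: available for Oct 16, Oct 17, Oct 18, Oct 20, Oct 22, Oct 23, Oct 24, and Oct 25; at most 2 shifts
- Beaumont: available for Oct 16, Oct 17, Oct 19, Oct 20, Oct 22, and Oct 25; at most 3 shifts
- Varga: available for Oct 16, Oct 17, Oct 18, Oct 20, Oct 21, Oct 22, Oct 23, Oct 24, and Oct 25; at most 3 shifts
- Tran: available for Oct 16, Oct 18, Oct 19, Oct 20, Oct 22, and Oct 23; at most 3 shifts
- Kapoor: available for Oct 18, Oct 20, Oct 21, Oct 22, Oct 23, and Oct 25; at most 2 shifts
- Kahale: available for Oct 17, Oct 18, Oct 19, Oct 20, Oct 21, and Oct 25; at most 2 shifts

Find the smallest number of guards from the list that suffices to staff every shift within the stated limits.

12 slots to fill and no one can take more than 3, so at least ⌈12/3⌉ = 4 guards are needed.
Any 4 guards together have capacity at most 3+3+3+2 = 11 < 12 slots, so 4 can never suffice.
Leclerc, Espinoza, Beaumont, Varga, and Kapoor alone can cover everything: Oct 16→Leclerc, Oct 17→Espinoza, Oct 18→Varga+Kapoor, Oct 19→Leclerc, Oct 20→Beaumont, Oct 21→Varga+Kapoor, Oct 22→Beaumont, Oct 23→Varga, Oct 24→Espinoza, Oct 25→Beaumont.

5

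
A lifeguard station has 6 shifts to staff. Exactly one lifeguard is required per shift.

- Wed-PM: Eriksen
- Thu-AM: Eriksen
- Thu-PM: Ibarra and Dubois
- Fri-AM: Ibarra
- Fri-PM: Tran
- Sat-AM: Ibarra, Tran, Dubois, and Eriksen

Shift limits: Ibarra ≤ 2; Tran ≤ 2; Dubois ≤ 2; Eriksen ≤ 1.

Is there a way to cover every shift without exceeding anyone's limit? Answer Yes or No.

Total capacity is 7 and 6 slots are needed, so capacity alone doesn't rule it out.
Shifts {Wed-PM, Thu-AM} need 2 worker-slots in total, but the lifeguards available for any of those shifts (Eriksen) can supply at most 1 among them. So no valid schedule exists.

No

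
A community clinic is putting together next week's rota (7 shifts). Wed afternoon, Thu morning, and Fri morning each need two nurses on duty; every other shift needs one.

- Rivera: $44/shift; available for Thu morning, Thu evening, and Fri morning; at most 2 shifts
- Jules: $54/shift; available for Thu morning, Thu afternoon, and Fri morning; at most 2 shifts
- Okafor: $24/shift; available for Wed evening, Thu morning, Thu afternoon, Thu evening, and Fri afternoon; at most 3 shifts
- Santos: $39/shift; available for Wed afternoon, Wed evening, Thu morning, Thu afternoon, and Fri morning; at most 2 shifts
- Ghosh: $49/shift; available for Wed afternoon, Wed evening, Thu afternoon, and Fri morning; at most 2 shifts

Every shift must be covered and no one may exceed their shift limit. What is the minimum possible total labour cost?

$390

Wed afternoon can only be covered by Santos and Ghosh, so that assignment is forced.
Fri afternoon can only be covered by Okafor, so that assignment is forced.
Picking the cheapest available nurse for each shift independently would cost $330, but that ignores the shift limits.
An optimal schedule: Wed afternoon→Santos+Ghosh, Wed evening→Okafor, Thu morning→Rivera+Jules, Thu afternoon→Santos, Thu evening→Okafor, Fri morning→Rivera+Ghosh, Fri afternoon→Okafor.
Total: 39 + 49 + 24 + 44 + 54 + 39 + 24 + 44 + 49 + 24 = $390.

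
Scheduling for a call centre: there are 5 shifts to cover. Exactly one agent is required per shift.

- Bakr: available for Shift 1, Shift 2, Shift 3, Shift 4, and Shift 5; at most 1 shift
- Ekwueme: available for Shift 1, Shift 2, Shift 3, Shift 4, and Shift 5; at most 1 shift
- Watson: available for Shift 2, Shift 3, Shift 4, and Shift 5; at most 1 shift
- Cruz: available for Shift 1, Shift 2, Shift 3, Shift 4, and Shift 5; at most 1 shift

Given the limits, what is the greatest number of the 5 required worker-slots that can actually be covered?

Total capacity across all agents is 1+1+1+1 = 4, and 5 slots are needed, so at most 4 can be filled.
An assignment achieving 4: Shift 1→Bakr, Shift 2→Ekwueme, Shift 3→Watson, Shift 4→Cruz.
Loads: Bakr 1/1, Ekwueme 1/1, Watson 1/1, Cruz 1/1.

4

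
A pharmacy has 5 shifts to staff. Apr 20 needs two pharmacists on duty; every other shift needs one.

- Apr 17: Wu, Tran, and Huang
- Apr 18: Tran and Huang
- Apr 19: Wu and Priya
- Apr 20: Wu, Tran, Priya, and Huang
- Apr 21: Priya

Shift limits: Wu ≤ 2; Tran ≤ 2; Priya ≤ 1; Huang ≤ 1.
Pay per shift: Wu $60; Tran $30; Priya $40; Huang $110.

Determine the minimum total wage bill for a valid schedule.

$330

Apr 21 can only be covered by Priya, so that assignment is forced.
Picking the cheapest available pharmacist for each shift independently would cost $210, but that ignores the shift limits.
An optimal schedule: Apr 17→Wu, Apr 18→Tran, Apr 19→Wu, Apr 20→Tran+Huang, Apr 21→Priya.
Total: 60 + 30 + 60 + 30 + 110 + 40 = $330.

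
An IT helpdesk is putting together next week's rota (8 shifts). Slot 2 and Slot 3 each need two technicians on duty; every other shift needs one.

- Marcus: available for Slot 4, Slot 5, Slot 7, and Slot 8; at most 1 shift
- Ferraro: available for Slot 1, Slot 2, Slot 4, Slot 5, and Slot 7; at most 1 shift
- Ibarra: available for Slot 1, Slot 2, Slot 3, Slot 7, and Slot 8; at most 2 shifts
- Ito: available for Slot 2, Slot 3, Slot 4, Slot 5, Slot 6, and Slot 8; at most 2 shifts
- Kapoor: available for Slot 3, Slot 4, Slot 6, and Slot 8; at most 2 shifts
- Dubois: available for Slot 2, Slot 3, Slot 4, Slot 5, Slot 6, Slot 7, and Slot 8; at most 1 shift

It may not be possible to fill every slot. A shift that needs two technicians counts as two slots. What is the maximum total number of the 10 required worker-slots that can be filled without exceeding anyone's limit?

9

Total capacity across all technicians is 1+1+2+2+2+1 = 9, and 10 slots are needed, so at most 9 can be filled.
An assignment achieving 9: Slot 1→Ferraro, Slot 2→Ibarra+Ito, Slot 3→Ibarra+Kapoor, Slot 4→Kapoor, Slot 5→Marcus, Slot 6→Ito, Slot 7→Dubois.
Loads: Marcus 1/1, Ferraro 1/1, Ibarra 2/2, Ito 2/2, Kapoor 2/2, Dubois 1/1.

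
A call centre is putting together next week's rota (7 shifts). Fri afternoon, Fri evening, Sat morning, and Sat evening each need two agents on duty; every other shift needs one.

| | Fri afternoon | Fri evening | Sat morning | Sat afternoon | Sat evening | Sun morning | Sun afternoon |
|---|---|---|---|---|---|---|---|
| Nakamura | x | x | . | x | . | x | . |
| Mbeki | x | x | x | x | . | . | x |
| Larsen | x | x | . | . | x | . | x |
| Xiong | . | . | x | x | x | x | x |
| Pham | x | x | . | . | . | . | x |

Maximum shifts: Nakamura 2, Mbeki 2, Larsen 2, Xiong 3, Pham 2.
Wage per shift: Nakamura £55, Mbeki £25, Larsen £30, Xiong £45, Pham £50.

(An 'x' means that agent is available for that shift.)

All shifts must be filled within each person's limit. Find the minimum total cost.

Sat morning can only be covered by Mbeki and Xiong, so that assignment is forced.
Sat evening can only be covered by Larsen and Xiong, so that assignment is forced.
Picking the cheapest available agent for each shift independently would cost £350, but that ignores the shift limits.
An optimal schedule: Fri afternoon→Mbeki+Pham, Fri evening→Larsen+Pham, Sat morning→Mbeki+Xiong, Sat afternoon→Nakamura, Sat evening→Larsen+Xiong, Sun morning→Nakamura, Sun afternoon→Xiong.
Total: 25 + 50 + 30 + 50 + 25 + 45 + 55 + 30 + 45 + 55 + 45 = £455.

£455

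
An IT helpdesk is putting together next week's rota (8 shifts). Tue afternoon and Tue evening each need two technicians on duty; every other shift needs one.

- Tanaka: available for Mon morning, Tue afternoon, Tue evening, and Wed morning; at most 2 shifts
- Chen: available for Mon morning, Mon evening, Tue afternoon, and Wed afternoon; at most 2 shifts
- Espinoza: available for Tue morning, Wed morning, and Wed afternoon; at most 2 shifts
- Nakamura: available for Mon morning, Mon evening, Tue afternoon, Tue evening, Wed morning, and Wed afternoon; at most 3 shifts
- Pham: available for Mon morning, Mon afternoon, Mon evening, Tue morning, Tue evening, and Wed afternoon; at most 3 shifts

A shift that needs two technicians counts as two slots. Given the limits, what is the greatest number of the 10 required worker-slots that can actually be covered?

10

Total capacity across all technicians is 2+2+2+3+3 = 12, and 10 slots are needed, so at most 10 can be filled.
An assignment achieving 10: Mon morning→Nakamura, Mon afternoon→Pham, Mon evening→Chen, Tue morning→Espinoza, Tue afternoon→Tanaka+Chen, Tue evening→Tanaka+Nakamura, Wed morning→Espinoza, Wed afternoon→Nakamura.
Loads: Tanaka 2/2, Chen 2/2, Espinoza 2/2, Nakamura 3/3, Pham 1/3.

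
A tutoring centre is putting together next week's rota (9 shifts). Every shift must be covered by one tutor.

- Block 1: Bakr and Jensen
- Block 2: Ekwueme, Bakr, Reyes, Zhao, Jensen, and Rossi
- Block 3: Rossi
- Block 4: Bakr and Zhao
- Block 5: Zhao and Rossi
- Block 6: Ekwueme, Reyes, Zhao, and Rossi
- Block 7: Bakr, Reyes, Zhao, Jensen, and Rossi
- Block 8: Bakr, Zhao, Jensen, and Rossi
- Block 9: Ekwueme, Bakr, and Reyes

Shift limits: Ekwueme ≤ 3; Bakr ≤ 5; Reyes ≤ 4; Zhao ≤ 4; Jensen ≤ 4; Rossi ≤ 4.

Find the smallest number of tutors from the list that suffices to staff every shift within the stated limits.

2

9 slots to fill and no one can take more than 5, so at least ⌈9/5⌉ = 2 tutors are needed.
Bakr and Rossi alone can cover everything: Block 1→Bakr, Block 2→Bakr, Block 3→Rossi, Block 4→Bakr, Block 5→Rossi, Block 6→Rossi, Block 7→Bakr, Block 8→Rossi, Block 9→Bakr.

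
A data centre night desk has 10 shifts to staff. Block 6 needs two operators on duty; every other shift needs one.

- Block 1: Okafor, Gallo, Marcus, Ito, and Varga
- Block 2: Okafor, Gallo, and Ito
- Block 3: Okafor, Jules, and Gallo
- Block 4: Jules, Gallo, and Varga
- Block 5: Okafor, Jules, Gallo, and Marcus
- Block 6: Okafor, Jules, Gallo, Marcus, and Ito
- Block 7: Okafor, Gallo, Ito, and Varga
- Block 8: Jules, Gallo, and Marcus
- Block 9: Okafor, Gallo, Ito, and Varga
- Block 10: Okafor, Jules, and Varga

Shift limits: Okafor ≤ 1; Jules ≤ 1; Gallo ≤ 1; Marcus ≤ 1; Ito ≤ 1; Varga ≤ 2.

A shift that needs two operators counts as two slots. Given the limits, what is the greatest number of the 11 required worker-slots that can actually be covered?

Total capacity across all operators is 1+1+1+1+1+2 = 7, and 11 slots are needed, so at most 7 can be filled.
An assignment achieving 7: Block 2→Okafor, Block 3→Jules, Block 4→Gallo, Block 7→Ito, Block 8→Marcus, Block 9→Varga, Block 10→Varga.
Loads: Okafor 1/1, Jules 1/1, Gallo 1/1, Marcus 1/1, Ito 1/1, Varga 2/2.

7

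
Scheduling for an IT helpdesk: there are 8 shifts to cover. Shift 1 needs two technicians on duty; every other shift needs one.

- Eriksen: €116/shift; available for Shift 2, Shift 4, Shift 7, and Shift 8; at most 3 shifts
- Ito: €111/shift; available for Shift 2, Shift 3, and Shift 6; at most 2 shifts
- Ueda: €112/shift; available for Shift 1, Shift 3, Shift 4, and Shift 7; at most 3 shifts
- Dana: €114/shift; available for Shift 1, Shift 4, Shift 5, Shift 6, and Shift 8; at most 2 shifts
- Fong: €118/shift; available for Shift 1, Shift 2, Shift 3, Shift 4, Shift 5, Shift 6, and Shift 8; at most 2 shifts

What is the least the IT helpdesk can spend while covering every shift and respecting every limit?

€1018

Picking the cheapest available technician for each shift independently would cost €1011, but that ignores the shift limits.
An optimal schedule: Shift 1→Ueda+Dana, Shift 2→Ito, Shift 3→Ueda, Shift 4→Eriksen, Shift 5→Dana, Shift 6→Ito, Shift 7→Ueda, Shift 8→Eriksen.
Total: 112 + 114 + 111 + 112 + 116 + 114 + 111 + 112 + 116 = €1018.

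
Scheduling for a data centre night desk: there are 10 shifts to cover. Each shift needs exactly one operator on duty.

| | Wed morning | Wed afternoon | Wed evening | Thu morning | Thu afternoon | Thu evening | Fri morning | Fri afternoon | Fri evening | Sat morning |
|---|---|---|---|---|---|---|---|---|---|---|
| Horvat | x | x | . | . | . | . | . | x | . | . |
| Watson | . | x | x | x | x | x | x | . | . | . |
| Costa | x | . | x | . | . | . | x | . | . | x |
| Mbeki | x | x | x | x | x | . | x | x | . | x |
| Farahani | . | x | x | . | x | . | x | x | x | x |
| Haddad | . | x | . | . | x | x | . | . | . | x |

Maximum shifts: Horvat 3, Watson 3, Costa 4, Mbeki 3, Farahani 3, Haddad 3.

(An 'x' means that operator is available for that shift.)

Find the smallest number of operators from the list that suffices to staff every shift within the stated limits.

10 slots to fill and no one can take more than 4, so at least ⌈10/4⌉ = 3 operators are needed.
Watson, Costa, and Farahani alone can cover everything: Wed morning→Costa, Wed afternoon→Watson, Wed evening→Costa, Thu morning→Watson, Thu afternoon→Farahani, Thu evening→Watson, Fri morning→Costa, Fri afternoon→Farahani, Fri evening→Farahani, Sat morning→Costa.

3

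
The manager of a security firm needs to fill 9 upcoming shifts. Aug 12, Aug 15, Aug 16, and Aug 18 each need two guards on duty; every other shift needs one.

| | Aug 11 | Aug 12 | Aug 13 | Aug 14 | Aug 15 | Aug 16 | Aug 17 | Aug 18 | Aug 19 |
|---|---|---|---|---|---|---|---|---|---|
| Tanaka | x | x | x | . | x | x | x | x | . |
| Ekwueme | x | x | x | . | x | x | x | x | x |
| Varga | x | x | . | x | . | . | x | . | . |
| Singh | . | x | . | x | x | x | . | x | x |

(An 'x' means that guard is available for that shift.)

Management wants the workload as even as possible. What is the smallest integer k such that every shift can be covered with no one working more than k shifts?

With 4 guards and 13 worker-slots to fill, someone must work at least ⌈13/4⌉ = 4 shifts, so k ≥ 4.
k = 4 works: Aug 11→Tanaka, Aug 12→Varga+Singh, Aug 13→Tanaka, Aug 14→Varga, Aug 15→Tanaka+Ekwueme, Aug 16→Tanaka+Ekwueme, Aug 17→Varga, Aug 18→Ekwueme+Singh, Aug 19→Ekwueme.
Loads: Tanaka 4, Ekwueme 4, Varga 3, Singh 2 — all ≤ 4.

4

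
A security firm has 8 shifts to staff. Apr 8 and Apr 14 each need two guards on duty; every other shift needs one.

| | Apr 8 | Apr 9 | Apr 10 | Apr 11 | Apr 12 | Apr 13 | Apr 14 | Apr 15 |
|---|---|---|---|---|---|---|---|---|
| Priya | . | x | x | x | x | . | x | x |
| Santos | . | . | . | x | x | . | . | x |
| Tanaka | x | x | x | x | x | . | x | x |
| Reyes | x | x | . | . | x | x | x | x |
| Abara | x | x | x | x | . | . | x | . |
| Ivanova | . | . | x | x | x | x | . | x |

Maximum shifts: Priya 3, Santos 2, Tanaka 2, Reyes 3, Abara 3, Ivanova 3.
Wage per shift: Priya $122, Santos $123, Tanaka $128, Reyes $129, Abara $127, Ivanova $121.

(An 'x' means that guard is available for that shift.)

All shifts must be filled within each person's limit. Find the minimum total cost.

$1234

Picking the cheapest available guard for each shift independently would cost $1231, but that ignores the shift limits.
An optimal schedule: Apr 8→Abara+Tanaka, Apr 9→Priya, Apr 10→Ivanova, Apr 11→Ivanova, Apr 12→Priya, Apr 13→Ivanova, Apr 14→Priya+Abara, Apr 15→Santos.
Total: 127 + 128 + 122 + 121 + 121 + 122 + 121 + 122 + 127 + 123 = $1234.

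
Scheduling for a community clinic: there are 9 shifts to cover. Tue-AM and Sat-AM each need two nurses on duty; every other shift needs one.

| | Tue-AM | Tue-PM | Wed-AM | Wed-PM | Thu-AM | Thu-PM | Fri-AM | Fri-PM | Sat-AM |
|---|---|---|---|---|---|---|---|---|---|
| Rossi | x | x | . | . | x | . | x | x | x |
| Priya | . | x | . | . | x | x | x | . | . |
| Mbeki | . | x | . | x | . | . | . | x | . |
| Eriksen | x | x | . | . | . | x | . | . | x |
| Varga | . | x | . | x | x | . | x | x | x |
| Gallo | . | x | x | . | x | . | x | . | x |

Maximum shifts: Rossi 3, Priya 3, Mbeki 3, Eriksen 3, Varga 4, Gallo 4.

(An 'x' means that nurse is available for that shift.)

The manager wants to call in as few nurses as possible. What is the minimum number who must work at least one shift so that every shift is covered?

11 slots to fill and no one can take more than 4, so at least ⌈11/4⌉ = 3 nurses are needed.
Shifts {Tue-AM, Wed-AM, Wed-PM} need 4 slots, but among the nurses available for them (Rossi, Mbeki, Eriksen, Varga, and Gallo) any 3 together supply at most 3. So 3 nurses are not enough.
Rossi, Mbeki, Eriksen, and Gallo alone can cover everything: Tue-AM→Rossi+Eriksen, Tue-PM→Mbeki, Wed-AM→Gallo, Wed-PM→Mbeki, Thu-AM→Rossi, Thu-PM→Eriksen, Fri-AM→Rossi, Fri-PM→Mbeki, Sat-AM→Eriksen+Gallo.

4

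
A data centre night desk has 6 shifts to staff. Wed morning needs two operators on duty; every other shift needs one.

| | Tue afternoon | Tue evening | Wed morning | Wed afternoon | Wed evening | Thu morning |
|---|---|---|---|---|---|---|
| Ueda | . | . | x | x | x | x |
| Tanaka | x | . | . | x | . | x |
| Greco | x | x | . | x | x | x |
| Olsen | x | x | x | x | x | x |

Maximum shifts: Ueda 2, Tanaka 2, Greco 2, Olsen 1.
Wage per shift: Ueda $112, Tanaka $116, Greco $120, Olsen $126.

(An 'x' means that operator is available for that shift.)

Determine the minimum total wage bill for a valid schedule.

$822

Wed morning can only be covered by Ueda and Olsen, so that assignment is forced.
Picking the cheapest available operator for each shift independently would cost $810, but that ignores the shift limits.
An optimal schedule: Tue afternoon→Tanaka, Tue evening→Greco, Wed morning→Ueda+Olsen, Wed afternoon→Tanaka, Wed evening→Ueda, Thu morning→Greco.
Total: 116 + 120 + 112 + 126 + 116 + 112 + 120 = $822.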